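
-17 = -17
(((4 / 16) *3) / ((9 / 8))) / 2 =1 / 3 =0.33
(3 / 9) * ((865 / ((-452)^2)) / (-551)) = -865 / 337714512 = -0.00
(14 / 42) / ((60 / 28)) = 7 / 45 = 0.16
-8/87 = -0.09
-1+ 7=6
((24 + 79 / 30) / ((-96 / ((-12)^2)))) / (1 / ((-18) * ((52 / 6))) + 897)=-31161 / 699655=-0.04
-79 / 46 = -1.72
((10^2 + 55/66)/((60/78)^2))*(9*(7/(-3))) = -3578.58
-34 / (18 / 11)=-187 / 9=-20.78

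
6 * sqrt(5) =13.42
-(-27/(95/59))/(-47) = -1593/4465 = -0.36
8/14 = 4/7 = 0.57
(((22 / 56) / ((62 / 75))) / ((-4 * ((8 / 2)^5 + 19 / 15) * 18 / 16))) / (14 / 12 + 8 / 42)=-1375 / 18116462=-0.00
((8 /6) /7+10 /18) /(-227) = -0.00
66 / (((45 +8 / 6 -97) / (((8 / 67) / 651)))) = -66 / 276241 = -0.00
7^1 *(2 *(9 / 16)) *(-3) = -189 / 8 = -23.62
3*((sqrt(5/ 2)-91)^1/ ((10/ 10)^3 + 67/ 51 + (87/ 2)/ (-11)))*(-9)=-393822/ 263 + 15147*sqrt(10)/ 1841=-1471.40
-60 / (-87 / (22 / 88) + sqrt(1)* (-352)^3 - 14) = 2 / 1453819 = 0.00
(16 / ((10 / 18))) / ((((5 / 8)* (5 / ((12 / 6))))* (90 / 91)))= 11648 / 625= 18.64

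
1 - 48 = -47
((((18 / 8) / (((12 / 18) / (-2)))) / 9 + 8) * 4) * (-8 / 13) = -232 / 13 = -17.85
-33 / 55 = -0.60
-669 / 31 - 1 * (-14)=-235 / 31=-7.58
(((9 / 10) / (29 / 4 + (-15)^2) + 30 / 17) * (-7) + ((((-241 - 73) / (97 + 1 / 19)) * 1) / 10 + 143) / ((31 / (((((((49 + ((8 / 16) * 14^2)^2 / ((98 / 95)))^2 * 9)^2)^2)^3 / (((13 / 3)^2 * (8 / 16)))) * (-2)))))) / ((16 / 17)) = -10769790417910472130364905134646893715555424780886592198906089091919689222951534032121905854172834612902943319442969077 / 179496103280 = -60000134939477958177794410000000000000000000000000000000000000000000000000000000000000000000000000000000000.00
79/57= 1.39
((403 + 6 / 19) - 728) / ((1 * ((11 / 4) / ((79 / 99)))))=-1949404 / 20691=-94.22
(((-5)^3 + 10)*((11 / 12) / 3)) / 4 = -1265 / 144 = -8.78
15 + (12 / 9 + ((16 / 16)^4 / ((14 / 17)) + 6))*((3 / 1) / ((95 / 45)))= 7221 / 266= 27.15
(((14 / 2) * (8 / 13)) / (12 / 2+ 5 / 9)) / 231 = 24 / 8437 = 0.00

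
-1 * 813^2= -660969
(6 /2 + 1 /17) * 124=6448 /17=379.29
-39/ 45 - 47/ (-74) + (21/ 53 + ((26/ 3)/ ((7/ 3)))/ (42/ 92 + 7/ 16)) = 585199207/ 135485490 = 4.32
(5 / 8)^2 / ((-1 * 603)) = -25 / 38592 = -0.00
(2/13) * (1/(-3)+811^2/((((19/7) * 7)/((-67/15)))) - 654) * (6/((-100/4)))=5733.28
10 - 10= 0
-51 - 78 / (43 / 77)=-8199 / 43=-190.67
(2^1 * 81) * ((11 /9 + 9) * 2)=3312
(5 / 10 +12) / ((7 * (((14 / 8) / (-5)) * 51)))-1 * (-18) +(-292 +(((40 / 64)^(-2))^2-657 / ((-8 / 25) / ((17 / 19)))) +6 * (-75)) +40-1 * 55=262204359283 / 237405000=1104.46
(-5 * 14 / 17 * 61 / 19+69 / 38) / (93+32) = -7367 / 80750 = -0.09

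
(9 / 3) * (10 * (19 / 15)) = 38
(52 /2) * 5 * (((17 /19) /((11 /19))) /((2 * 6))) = 16.74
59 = 59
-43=-43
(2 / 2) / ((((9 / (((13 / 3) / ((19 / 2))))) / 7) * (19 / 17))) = 3094 / 9747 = 0.32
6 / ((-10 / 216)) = -648 / 5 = -129.60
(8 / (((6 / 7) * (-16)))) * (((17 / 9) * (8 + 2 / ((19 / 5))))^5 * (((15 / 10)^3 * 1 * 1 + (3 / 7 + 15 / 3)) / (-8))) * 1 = 13777893348183 / 19808792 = 695544.35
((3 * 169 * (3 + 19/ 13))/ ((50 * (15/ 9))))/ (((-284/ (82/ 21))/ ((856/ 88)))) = -3.63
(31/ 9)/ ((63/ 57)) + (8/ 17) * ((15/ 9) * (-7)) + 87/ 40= -25549/ 128520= -0.20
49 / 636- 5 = -3131 / 636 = -4.92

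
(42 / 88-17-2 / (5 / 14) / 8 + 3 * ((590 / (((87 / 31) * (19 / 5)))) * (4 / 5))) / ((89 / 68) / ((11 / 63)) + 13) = 238126837 / 42236905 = 5.64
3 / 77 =0.04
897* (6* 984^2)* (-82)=-427314610944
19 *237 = 4503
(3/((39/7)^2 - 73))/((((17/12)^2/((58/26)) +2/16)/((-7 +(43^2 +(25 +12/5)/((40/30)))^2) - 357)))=-243860.45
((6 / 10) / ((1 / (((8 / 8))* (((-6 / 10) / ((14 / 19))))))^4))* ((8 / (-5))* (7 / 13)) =-31668003 / 139343750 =-0.23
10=10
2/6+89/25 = 292/75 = 3.89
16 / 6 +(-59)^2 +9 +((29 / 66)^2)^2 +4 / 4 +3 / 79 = 3493.74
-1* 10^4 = -10000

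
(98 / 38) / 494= 49 / 9386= 0.01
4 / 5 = 0.80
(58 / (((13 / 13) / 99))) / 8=2871 / 4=717.75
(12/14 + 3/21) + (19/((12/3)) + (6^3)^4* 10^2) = 870712934423/4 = 217678233605.75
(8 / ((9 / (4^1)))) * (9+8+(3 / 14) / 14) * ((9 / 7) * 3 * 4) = 320160 / 343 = 933.41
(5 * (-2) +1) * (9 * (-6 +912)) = -73386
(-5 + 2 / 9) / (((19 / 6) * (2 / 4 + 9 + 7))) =-172 / 1881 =-0.09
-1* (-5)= 5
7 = 7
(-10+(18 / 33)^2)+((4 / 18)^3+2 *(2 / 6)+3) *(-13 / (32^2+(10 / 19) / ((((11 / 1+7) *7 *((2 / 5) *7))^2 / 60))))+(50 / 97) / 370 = -288315288989168929 / 29577548684872287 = -9.75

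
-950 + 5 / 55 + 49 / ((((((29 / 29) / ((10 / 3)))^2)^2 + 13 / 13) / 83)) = 342033631 / 110891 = 3084.41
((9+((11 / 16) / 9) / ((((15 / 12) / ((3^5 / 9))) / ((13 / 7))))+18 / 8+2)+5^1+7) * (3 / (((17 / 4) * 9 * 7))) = 3964 / 12495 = 0.32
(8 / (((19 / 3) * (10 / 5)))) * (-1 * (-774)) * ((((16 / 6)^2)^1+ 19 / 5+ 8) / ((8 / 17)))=1866243 / 95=19644.66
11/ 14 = 0.79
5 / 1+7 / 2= 17 / 2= 8.50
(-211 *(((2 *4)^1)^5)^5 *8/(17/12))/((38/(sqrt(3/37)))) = -382625021908030133794504704 *sqrt(111)/11951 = -337311082587289691121458.60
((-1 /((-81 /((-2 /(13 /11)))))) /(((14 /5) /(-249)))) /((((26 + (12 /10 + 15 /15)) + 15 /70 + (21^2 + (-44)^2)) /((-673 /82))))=-15361225 /2423142189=-0.01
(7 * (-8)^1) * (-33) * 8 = 14784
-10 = -10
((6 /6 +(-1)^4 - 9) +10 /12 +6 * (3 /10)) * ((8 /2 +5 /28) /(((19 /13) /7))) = -66417 /760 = -87.39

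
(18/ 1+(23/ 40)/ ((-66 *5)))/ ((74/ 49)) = 314629/ 26400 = 11.92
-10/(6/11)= -55/3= -18.33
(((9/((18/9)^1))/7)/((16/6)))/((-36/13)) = -39/448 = -0.09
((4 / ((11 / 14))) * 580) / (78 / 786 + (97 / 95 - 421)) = -404213600 / 57479433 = -7.03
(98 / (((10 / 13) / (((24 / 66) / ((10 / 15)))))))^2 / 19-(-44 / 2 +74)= 11618984 / 57475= 202.16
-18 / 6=-3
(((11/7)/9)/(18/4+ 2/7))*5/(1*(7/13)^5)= 40842230/10134621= 4.03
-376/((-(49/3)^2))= 1.41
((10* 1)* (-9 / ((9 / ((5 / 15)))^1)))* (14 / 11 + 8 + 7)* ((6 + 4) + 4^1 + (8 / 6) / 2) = -7160 / 9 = -795.56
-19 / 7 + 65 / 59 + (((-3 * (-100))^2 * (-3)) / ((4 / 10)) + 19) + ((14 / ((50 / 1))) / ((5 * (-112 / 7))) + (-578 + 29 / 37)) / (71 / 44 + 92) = -21242720010407137 / 31471219500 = -674988.78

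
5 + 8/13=73/13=5.62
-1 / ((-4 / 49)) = 12.25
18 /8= 9 /4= 2.25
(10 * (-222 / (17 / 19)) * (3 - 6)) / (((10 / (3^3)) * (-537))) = -113886 / 3043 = -37.43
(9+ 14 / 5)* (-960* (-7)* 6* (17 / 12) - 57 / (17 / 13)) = 57247641 / 85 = 673501.66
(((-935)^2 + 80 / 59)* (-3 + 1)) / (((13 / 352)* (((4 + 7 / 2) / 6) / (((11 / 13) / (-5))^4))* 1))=-425313623147776 / 13691429375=-31064.22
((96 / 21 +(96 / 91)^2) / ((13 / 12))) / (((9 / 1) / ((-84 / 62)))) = -376576 / 476749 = -0.79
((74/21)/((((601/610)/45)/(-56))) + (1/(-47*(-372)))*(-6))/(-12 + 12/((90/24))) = 78922779005/77057816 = 1024.20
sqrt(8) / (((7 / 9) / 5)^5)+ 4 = 4+ 369056250 * sqrt(2) / 16807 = 31057.99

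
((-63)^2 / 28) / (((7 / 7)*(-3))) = -189 / 4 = -47.25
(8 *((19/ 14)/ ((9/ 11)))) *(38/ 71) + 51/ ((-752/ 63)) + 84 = 292068251/ 3363696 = 86.83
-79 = -79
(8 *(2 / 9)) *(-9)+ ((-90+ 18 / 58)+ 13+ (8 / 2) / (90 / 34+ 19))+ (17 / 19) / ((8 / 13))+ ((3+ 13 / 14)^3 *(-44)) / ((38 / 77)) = -5496.90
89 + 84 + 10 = 183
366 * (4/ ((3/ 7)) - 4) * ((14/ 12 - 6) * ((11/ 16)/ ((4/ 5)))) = -97295/ 12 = -8107.92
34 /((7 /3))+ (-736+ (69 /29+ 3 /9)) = -437698 /609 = -718.72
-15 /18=-5 /6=-0.83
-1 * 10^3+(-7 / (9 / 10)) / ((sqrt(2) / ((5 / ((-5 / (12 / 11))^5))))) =-1000+193536 * sqrt(2) / 20131375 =-999.99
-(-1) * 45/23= 45/23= 1.96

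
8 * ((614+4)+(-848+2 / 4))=-1836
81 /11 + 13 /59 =4922 /649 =7.58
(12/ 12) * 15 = 15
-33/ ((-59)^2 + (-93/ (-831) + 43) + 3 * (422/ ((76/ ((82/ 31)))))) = -163153/ 17641164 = -0.01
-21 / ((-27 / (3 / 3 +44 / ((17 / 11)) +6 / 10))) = 1988 / 85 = 23.39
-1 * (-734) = 734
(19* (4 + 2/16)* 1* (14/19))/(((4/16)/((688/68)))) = 39732/17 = 2337.18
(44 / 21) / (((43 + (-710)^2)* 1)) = 44 / 10587003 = 0.00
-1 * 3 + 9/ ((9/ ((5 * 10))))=47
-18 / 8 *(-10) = 45 / 2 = 22.50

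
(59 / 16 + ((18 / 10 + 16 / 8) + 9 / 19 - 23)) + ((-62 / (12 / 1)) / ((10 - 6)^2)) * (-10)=-13463 / 1140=-11.81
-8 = -8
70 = 70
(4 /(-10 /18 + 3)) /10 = 9 /55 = 0.16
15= 15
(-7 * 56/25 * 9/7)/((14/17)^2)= -5202/175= -29.73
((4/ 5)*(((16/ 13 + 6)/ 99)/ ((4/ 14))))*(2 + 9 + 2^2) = 1316/ 429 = 3.07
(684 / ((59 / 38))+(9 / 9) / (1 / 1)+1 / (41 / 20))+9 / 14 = 14991565 / 33866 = 442.67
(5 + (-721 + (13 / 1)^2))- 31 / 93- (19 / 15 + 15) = -2818 / 5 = -563.60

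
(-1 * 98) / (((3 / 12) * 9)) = -392 / 9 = -43.56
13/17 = 0.76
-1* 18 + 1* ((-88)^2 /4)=1918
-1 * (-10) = 10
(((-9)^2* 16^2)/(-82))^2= 107495424/1681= 63947.31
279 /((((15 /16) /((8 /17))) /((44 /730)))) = 261888 /31025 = 8.44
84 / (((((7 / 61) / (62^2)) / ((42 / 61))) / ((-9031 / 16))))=-1093527666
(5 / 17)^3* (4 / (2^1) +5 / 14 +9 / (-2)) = -1875 / 34391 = -0.05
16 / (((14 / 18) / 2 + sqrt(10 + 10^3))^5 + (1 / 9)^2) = -22669574122715383296 / 749957652619276534901663755 + 11672600974991852544 *sqrt(1010) / 749957652619276534901663755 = 0.00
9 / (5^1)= 9 / 5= 1.80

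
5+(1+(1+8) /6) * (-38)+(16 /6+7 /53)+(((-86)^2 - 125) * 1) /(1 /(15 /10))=3440537 /318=10819.30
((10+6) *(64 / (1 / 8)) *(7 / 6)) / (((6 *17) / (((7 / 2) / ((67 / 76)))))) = 3813376 / 10251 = 372.00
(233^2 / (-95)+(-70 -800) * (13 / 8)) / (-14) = 141.80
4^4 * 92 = 23552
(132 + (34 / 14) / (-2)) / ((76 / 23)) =39.58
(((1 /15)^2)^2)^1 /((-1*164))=-1 /8302500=-0.00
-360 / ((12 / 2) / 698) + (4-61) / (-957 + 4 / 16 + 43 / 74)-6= -1975801694 / 47171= -41885.94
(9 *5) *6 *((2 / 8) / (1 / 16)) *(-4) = -4320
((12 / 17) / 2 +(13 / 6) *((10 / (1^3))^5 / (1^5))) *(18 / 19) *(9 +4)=861901404 / 323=2668425.40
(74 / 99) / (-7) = -0.11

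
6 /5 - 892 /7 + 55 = -2493 /35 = -71.23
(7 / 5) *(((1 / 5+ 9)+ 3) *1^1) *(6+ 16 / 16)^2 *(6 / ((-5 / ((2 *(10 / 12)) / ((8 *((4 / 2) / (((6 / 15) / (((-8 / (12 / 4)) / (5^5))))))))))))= 1569225 / 32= 49038.28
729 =729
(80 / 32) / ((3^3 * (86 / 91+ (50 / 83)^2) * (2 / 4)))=0.14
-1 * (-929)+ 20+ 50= 999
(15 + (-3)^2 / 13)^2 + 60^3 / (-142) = -1274.88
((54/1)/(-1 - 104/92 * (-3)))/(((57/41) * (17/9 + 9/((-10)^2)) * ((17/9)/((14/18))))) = 21387240/6327893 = 3.38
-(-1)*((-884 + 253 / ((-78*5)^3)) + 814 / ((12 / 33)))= 80347585247 / 59319000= 1354.50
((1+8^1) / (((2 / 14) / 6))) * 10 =3780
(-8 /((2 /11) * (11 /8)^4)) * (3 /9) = -4.10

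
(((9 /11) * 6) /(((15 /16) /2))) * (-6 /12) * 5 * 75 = -21600 /11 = -1963.64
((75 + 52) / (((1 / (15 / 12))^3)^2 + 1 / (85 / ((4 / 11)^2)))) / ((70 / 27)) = 185.76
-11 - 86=-97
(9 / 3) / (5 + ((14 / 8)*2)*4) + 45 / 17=906 / 323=2.80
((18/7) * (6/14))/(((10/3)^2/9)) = 2187/2450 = 0.89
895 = 895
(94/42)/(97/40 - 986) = -1880/826203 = -0.00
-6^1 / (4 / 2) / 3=-1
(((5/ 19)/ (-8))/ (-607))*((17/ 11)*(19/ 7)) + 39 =14582653/ 373912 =39.00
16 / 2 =8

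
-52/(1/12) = -624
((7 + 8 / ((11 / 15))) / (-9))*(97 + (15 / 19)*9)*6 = -779332 / 627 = -1242.95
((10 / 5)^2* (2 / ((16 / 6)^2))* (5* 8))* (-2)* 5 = -450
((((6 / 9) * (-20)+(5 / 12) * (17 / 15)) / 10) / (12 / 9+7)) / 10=-463 / 30000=-0.02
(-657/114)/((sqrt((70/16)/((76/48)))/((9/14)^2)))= -5913 *sqrt(3990)/260680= -1.43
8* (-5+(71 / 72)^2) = -20879 / 648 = -32.22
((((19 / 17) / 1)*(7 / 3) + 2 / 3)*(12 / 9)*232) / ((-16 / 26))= -251836 / 153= -1645.99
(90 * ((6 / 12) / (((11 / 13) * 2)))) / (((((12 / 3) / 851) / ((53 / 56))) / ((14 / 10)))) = 5277051 / 704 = 7495.81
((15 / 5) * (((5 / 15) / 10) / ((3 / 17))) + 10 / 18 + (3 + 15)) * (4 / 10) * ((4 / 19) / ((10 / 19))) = 3442 / 1125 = 3.06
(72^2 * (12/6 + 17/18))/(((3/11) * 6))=9328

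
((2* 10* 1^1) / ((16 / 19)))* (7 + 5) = 285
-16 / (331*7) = -16 / 2317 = -0.01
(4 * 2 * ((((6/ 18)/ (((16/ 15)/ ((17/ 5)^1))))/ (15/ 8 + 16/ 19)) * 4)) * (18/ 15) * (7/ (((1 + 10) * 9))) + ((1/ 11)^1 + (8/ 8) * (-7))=-56924/ 9735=-5.85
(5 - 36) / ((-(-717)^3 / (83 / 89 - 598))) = 549103 / 10935187119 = 0.00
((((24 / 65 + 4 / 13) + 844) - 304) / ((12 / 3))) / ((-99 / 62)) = -544732 / 6435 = -84.65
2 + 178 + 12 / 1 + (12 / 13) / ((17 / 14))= 42600 / 221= 192.76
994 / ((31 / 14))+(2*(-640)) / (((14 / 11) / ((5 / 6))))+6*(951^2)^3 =2889451043784721989742 / 651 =4438480866028758816.81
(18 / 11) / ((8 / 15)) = 135 / 44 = 3.07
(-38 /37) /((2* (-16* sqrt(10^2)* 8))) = 0.00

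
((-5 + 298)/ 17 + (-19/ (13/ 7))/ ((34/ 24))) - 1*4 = 1329/ 221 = 6.01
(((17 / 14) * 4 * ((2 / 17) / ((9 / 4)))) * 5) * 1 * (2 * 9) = 160 / 7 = 22.86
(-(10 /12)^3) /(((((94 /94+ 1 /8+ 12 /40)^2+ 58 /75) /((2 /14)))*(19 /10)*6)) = -125000 /48331269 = -0.00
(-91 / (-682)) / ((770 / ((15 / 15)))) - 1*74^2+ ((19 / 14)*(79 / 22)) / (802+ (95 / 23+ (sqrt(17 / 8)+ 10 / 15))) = -5475.99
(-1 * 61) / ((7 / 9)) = -549 / 7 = -78.43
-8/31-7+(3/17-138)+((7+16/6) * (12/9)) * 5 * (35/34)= -78.74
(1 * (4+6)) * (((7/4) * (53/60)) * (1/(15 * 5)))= 0.21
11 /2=5.50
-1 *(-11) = 11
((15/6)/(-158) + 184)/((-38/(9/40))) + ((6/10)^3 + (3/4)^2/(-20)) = -1353159/1501000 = -0.90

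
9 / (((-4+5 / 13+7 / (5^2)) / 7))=-20475 / 1084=-18.89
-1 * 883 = -883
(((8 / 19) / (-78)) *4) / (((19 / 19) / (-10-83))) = 496 / 247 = 2.01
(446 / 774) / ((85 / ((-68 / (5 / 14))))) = -12488 / 9675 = -1.29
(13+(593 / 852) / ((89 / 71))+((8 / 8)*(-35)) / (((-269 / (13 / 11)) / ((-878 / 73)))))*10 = 13502390095 / 115347738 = 117.06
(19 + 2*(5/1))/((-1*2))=-29/2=-14.50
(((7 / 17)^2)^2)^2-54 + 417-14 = 2434545111710 / 6975757441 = 349.00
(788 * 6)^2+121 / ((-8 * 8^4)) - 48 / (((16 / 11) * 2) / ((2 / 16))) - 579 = 732476307335 / 32768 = 22353402.93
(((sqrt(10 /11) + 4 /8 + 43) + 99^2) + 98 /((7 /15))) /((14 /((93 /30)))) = 31 *sqrt(110) /1540 + 623379 /280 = 2226.56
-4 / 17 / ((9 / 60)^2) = -10.46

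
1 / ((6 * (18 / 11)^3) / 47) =62557 / 34992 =1.79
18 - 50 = -32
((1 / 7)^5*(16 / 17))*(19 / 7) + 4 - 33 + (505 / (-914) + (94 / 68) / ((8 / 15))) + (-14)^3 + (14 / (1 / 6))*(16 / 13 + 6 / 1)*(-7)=-1335112590568307 / 190115136848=-7022.65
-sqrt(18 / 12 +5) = -sqrt(26) / 2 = -2.55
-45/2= -22.50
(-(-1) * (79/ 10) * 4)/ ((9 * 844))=79/ 18990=0.00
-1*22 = -22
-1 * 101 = -101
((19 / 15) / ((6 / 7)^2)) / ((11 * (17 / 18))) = 931 / 5610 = 0.17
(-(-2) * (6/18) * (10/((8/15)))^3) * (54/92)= 3796875/1472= 2579.40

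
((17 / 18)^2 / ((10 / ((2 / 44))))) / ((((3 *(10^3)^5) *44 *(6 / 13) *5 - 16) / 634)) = 1190969 / 141134399999999992586880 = 0.00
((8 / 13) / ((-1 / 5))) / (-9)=40 / 117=0.34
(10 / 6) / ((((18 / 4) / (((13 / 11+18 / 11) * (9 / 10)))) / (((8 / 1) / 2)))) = 124 / 33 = 3.76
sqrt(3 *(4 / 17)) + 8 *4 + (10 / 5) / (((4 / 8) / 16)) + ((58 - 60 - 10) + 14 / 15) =2 *sqrt(51) / 17 + 1274 / 15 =85.77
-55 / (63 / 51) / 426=-935 / 8946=-0.10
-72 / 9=-8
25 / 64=0.39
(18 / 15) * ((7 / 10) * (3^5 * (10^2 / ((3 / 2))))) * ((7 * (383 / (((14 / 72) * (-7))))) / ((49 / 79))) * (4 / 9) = -941113728 / 49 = -19206402.61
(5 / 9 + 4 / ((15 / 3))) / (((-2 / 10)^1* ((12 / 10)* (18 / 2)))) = -305 / 486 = -0.63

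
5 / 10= 0.50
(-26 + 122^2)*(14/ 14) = 14858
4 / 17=0.24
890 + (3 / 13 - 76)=10585 / 13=814.23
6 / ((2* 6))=0.50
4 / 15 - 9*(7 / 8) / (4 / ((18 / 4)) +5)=-6809 / 6360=-1.07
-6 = -6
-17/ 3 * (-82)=1394/ 3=464.67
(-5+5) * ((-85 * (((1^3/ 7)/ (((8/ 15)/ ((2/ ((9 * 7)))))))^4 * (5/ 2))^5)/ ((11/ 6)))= 0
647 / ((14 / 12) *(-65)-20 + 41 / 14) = -13587 / 1951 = -6.96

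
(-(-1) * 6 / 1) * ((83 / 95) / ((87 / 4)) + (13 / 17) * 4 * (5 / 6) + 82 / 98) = 47173222 / 2294915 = 20.56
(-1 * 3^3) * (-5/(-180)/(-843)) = 1/1124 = 0.00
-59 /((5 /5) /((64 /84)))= -944 /21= -44.95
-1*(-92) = 92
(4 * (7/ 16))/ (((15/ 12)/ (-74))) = -518/ 5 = -103.60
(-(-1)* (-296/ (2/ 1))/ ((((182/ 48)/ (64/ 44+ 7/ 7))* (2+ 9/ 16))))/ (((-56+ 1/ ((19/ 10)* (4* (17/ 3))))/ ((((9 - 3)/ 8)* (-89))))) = -66166854912/ 1484083601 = -44.58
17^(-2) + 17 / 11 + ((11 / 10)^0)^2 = 2.55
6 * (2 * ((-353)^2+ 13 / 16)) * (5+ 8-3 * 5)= -5981271 / 2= -2990635.50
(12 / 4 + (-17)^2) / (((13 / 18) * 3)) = 1752 / 13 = 134.77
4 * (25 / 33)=100 / 33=3.03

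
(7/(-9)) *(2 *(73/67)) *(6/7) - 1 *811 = -163303/201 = -812.45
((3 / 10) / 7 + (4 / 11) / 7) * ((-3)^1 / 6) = -0.05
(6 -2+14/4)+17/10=46/5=9.20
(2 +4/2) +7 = 11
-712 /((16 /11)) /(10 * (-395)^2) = -979 /3120500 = -0.00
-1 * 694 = -694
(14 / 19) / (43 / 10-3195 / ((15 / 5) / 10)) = -140 / 2022683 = -0.00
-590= -590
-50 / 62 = -25 / 31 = -0.81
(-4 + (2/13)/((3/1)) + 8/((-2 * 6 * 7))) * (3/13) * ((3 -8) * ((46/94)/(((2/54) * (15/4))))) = 914112/55601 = 16.44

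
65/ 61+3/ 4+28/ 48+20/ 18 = 1927/ 549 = 3.51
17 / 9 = 1.89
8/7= 1.14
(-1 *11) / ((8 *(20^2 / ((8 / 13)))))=-11 / 5200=-0.00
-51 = -51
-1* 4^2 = -16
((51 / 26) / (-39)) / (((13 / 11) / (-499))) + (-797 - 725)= -6594355 / 4394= -1500.76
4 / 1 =4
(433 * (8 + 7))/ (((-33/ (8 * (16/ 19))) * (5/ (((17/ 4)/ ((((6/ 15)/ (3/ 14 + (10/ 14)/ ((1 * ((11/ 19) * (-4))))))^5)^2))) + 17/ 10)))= -7742064860806948902500000000/ 13153572487749438984875106359097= -0.00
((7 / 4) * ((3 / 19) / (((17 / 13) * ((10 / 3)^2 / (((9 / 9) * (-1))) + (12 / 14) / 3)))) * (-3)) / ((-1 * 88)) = -51597 / 77540672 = -0.00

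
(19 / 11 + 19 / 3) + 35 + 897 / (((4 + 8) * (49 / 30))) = 287263 / 3234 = 88.83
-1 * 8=-8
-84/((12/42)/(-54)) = 15876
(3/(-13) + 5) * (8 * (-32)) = -15872/13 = -1220.92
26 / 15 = 1.73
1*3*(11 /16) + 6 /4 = 57 /16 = 3.56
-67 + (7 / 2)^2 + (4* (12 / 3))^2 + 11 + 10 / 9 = 7681 / 36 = 213.36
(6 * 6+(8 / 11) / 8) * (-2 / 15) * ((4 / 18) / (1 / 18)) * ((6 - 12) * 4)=25408 / 55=461.96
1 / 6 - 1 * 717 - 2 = -718.83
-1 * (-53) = 53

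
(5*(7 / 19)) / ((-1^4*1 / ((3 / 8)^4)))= -2835 / 77824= -0.04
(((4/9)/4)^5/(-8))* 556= -139/118098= -0.00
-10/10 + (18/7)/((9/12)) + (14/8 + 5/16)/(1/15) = 3737/112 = 33.37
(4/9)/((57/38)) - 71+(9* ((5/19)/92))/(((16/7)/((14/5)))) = -26683549/377568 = -70.67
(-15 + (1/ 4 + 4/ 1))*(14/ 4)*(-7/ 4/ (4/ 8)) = 2107/ 16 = 131.69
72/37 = 1.95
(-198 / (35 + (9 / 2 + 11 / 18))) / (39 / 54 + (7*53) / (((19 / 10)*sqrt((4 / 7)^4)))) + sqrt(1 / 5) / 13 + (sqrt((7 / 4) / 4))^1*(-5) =-5*sqrt(7) / 4- 128304 / 15561817 + sqrt(5) / 65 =-3.28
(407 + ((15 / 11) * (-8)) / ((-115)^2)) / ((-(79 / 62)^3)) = -2822194616248 / 14344969705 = -196.74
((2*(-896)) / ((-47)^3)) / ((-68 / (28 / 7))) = -1792 / 1764991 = -0.00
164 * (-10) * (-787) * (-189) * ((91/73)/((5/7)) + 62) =-1135143508968/73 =-15549911081.75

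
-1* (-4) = 4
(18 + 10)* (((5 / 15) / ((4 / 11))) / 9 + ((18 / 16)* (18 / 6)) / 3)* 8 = 274.81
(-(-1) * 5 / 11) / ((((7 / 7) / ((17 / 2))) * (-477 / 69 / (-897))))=584545 / 1166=501.33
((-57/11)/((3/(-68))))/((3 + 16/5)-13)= -190/11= -17.27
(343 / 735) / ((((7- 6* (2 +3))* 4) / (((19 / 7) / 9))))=-19 / 12420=-0.00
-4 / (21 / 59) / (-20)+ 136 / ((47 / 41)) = 119.20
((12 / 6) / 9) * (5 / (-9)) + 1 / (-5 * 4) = -281 / 1620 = -0.17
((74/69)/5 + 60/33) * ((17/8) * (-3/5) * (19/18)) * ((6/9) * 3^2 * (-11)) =1245811/6900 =180.55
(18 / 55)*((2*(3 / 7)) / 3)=36 / 385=0.09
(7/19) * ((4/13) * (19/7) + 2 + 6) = 804/247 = 3.26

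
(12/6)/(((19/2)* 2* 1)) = 2/19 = 0.11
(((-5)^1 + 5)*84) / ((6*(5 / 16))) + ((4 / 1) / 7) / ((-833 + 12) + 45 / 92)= -368 / 528409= -0.00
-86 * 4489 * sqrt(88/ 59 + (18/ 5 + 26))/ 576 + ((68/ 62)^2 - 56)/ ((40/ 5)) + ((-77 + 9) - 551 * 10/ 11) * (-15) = 180273325/ 21142 - 193027 * sqrt(676435)/ 42480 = 4789.58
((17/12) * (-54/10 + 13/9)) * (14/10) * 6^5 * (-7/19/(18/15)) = 1779288/95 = 18729.35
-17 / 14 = -1.21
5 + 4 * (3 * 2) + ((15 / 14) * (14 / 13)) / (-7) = 2624 / 91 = 28.84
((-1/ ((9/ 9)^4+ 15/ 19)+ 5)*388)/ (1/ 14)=410116/ 17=24124.47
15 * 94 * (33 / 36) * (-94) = -121495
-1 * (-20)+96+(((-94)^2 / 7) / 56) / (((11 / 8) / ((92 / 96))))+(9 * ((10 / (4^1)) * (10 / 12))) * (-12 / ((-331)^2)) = 46666889861 / 354320274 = 131.71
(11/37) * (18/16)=99/296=0.33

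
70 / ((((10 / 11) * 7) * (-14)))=-11 / 14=-0.79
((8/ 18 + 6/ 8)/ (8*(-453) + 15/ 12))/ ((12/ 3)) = -1/ 12132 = -0.00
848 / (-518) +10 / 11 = -0.73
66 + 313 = 379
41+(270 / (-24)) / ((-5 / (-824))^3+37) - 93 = -1082726368996 / 20700620413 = -52.30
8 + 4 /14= 58 /7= 8.29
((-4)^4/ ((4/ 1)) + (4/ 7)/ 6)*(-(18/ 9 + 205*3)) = -830482/ 21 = -39546.76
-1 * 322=-322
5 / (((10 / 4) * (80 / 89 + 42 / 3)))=89 / 663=0.13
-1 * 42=-42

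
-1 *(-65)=65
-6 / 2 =-3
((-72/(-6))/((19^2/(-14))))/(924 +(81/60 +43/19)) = -3360/6697367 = -0.00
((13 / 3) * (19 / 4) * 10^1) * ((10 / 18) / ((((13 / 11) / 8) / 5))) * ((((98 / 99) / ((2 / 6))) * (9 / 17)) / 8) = 116375 / 153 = 760.62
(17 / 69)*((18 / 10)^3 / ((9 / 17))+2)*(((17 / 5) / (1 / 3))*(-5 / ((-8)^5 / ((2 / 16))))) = 470203 / 753664000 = 0.00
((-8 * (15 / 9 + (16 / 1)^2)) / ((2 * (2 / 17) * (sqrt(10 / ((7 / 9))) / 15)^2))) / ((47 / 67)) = -30815645 / 141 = -218550.67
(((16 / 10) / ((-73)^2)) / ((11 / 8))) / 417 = 64 / 122220615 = 0.00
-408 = -408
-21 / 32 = -0.66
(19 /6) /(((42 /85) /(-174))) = -46835 /42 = -1115.12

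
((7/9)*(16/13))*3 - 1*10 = -278/39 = -7.13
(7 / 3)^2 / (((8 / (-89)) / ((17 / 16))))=-74137 / 1152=-64.36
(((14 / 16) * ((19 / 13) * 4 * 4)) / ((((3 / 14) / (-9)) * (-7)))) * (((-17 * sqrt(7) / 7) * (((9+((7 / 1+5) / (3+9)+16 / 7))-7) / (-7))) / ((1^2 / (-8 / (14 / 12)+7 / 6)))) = -3389.56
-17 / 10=-1.70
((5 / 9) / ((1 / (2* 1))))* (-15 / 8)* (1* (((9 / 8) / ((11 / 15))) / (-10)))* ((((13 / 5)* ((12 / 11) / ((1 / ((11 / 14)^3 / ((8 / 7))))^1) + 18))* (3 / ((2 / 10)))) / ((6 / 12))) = 127018125 / 275968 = 460.26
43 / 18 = 2.39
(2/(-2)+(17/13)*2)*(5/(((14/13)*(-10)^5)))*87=-261/40000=-0.01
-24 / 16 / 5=-3 / 10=-0.30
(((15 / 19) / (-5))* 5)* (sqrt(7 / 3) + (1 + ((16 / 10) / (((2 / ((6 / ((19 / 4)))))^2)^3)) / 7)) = -5* sqrt(21) / 19 - 5011481121 / 6257102173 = -2.01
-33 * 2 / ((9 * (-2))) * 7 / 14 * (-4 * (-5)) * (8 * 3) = 880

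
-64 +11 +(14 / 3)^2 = -281 / 9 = -31.22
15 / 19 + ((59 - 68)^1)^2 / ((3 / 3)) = 1554 / 19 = 81.79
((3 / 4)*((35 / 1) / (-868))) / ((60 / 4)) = -1 / 496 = -0.00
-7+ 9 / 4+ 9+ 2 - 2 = 17 / 4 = 4.25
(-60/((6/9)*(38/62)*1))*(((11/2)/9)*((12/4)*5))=-25575/19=-1346.05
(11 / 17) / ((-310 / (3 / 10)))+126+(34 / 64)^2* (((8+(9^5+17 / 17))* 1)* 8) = 112540124847 / 843200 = 133467.89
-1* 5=-5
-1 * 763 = -763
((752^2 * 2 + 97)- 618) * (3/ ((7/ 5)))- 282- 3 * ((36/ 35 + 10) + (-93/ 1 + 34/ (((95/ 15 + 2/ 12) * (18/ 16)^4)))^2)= 2398000.24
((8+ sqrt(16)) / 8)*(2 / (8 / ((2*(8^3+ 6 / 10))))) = 7689 / 20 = 384.45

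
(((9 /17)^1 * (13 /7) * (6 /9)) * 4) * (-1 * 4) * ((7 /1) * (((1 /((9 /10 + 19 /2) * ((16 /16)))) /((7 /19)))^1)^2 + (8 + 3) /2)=-62.68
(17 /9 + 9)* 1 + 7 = 161 /9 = 17.89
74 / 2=37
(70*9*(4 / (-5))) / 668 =-126 / 167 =-0.75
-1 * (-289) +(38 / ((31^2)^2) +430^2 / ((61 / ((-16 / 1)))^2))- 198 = 44027026933129 / 3436421641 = 12811.88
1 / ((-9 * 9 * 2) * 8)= -1 / 1296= -0.00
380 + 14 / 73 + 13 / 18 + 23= 530743 / 1314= 403.91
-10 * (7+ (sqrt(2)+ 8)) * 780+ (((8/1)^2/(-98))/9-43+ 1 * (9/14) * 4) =-51614861/441-7800 * sqrt(2) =-128071.37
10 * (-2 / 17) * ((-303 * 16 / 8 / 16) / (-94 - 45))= -1515 / 4726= -0.32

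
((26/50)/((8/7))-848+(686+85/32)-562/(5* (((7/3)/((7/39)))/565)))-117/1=-53674043/10400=-5160.97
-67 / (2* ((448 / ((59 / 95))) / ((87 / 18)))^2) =-196143907 / 130417459200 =-0.00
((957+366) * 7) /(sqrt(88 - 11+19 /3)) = 9261 * sqrt(30) /50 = 1014.49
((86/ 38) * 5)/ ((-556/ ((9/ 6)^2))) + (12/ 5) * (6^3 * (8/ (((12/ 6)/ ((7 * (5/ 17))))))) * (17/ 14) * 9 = 1971494001/ 42256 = 46655.95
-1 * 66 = -66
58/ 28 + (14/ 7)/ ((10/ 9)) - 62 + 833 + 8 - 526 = 17981/ 70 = 256.87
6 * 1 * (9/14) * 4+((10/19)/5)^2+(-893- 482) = -3435609/2527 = -1359.56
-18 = -18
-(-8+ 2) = 6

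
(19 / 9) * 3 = 19 / 3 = 6.33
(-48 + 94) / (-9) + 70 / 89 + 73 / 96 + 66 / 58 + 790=585425623 / 743328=787.57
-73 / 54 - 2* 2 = -289 / 54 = -5.35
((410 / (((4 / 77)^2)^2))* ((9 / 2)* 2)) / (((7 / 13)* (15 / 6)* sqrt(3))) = 8029958937* sqrt(3) / 64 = 217317138.46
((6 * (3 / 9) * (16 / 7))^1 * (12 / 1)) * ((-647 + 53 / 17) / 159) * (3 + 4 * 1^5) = -1401088 / 901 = -1555.04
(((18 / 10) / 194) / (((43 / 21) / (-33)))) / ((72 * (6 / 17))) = -0.01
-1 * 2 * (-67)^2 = -8978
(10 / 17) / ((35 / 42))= 12 / 17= 0.71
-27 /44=-0.61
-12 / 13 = -0.92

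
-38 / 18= -19 / 9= -2.11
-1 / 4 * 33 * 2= -33 / 2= -16.50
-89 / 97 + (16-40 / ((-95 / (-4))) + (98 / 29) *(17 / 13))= 12379699 / 694811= 17.82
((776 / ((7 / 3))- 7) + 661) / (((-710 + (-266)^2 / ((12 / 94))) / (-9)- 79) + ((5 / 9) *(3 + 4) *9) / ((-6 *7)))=-372924 / 23279081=-0.02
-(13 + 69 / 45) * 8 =-1744 / 15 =-116.27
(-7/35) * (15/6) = -1/2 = -0.50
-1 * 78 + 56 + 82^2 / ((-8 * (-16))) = 977 / 32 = 30.53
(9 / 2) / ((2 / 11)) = 99 / 4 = 24.75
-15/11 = -1.36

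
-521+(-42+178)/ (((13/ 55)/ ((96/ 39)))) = 151311/ 169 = 895.33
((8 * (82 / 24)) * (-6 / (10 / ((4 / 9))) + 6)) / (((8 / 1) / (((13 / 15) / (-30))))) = -22919 / 40500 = -0.57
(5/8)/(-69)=-5/552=-0.01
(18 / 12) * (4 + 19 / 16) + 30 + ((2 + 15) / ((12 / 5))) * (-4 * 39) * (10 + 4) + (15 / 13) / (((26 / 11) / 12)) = -83425759 / 5408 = -15426.36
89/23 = 3.87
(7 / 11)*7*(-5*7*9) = -15435 / 11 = -1403.18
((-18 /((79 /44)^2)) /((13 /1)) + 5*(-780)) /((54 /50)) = -3611.51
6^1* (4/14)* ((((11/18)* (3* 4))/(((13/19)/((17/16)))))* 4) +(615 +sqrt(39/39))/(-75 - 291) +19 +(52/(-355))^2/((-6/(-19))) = 66789405171/699564775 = 95.47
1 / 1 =1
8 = 8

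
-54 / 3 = -18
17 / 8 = 2.12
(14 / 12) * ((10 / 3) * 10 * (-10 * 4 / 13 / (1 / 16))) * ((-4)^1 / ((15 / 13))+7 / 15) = 224000 / 39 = 5743.59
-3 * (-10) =30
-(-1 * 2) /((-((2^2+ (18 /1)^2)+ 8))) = -1 /168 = -0.01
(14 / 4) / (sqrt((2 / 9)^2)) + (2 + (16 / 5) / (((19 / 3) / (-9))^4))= 80276179 / 2606420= 30.80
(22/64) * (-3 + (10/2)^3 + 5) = 43.66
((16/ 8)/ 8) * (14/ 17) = 7/ 34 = 0.21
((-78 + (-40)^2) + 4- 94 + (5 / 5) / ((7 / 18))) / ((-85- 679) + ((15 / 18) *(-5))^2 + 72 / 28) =-361512 / 187505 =-1.93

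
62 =62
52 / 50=26 / 25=1.04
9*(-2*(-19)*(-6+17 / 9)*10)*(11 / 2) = -77330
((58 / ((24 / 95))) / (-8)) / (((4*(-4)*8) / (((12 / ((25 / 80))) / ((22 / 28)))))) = 3857 / 352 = 10.96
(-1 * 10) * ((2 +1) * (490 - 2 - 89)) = -11970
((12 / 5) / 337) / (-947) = -12 / 1595695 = -0.00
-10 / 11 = -0.91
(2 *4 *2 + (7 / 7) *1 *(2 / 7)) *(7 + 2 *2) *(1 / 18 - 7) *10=-261250 / 21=-12440.48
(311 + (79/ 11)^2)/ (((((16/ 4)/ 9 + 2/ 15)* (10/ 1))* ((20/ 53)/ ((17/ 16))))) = 11117439/ 62920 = 176.69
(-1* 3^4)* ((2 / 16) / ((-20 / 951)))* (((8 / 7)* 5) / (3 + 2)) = 77031 / 140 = 550.22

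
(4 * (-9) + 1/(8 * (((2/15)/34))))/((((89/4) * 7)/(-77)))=363/178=2.04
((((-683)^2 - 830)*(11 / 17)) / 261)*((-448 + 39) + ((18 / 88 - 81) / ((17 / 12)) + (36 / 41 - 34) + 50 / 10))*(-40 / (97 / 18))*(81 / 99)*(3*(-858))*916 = -272269904764225380480 / 33331237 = -8168610866864.18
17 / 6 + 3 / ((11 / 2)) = 223 / 66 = 3.38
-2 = -2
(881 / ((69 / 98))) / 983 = 86338 / 67827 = 1.27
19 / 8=2.38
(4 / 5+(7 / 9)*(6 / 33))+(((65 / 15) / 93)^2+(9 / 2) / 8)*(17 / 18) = 1818325247 / 1233001440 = 1.47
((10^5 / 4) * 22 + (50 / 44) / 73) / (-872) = -883300025 / 1400432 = -630.73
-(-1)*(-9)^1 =-9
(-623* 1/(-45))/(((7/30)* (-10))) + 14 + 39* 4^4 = 149881/15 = 9992.07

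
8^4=4096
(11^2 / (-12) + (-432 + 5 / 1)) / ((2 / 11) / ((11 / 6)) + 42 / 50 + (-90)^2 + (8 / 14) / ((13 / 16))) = -1443817375 / 26762155572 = -0.05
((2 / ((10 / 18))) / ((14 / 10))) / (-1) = -2.57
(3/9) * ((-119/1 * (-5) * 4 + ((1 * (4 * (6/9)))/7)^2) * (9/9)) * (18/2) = 1049644/147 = 7140.44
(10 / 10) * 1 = 1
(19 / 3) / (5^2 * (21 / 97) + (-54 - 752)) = -1843 / 232971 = -0.01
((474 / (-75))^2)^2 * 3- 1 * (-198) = 1946947638 / 390625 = 4984.19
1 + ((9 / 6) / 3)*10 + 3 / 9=19 / 3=6.33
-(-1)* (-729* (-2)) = 1458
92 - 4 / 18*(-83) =994 / 9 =110.44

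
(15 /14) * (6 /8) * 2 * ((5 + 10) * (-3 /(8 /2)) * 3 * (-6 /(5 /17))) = 61965 /56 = 1106.52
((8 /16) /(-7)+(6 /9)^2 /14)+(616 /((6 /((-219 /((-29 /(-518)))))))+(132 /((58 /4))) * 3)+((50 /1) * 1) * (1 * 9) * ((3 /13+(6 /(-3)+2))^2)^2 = -41909880214165 /104361894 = -401582.21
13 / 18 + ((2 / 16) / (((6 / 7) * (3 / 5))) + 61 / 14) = 5365 / 1008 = 5.32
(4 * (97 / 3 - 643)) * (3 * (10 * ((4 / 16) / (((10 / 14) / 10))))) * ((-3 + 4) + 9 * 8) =-18723040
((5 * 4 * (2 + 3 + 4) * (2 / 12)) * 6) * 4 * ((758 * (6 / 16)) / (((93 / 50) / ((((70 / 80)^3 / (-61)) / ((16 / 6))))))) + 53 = -387425699 / 968192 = -400.15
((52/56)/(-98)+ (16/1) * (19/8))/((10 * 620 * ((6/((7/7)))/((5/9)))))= 52123/91869120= 0.00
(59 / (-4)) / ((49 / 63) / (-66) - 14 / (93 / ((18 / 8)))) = 543213 / 12908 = 42.08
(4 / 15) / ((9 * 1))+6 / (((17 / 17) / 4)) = 3244 / 135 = 24.03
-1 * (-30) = 30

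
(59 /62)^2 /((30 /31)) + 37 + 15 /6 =150421 /3720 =40.44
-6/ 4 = -3/ 2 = -1.50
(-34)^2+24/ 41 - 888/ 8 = 42869/ 41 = 1045.59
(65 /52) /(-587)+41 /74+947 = 82319521 /86876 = 947.55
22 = 22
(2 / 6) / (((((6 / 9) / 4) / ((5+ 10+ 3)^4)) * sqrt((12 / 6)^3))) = 52488 * sqrt(2) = 74229.24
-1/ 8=-0.12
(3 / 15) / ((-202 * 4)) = -1 / 4040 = -0.00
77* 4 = 308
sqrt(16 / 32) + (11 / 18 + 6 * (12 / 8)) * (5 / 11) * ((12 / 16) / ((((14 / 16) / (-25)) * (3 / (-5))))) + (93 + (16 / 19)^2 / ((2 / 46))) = sqrt(2) / 2 + 66379598 / 250173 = 266.04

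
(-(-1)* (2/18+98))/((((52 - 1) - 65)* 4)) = -883/504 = -1.75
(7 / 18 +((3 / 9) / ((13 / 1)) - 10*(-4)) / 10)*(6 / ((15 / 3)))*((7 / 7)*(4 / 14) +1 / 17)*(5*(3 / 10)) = 15047 / 5525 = 2.72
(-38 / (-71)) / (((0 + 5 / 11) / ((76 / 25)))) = 31768 / 8875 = 3.58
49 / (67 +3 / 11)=0.73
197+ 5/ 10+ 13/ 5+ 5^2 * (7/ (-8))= 7129/ 40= 178.22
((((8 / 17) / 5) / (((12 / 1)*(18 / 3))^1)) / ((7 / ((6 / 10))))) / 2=1 / 17850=0.00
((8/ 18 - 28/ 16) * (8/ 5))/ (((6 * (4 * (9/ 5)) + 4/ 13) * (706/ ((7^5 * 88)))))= -32274242/ 320877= -100.58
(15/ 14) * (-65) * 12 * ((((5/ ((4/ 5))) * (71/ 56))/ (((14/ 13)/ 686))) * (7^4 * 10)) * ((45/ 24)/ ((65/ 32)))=-186985378125/ 2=-93492689062.50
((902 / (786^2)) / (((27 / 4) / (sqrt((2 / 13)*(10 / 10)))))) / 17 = 902*sqrt(26) / 921597183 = 0.00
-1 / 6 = -0.17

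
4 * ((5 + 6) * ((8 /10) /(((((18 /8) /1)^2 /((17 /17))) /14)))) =39424 /405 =97.34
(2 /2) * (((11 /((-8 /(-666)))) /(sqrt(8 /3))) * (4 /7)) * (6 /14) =10989 * sqrt(6) /196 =137.33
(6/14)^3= 27/343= 0.08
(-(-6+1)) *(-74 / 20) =-37 / 2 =-18.50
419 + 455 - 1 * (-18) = 892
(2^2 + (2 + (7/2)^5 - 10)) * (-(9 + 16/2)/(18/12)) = -283543/48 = -5907.15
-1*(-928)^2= -861184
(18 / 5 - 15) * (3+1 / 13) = -456 / 13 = -35.08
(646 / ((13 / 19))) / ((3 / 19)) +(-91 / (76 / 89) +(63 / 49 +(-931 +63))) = 5006.36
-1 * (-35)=35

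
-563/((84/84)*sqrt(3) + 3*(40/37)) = -833240/3431 + 770747*sqrt(3)/10293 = -113.16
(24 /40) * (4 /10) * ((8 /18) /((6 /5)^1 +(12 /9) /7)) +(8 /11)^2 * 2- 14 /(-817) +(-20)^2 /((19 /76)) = 57774044546 /36082805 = 1601.15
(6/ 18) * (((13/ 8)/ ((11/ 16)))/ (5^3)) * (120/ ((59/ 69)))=14352/ 16225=0.88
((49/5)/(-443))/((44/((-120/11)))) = 294/53603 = 0.01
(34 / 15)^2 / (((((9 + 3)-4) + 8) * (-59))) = -289 / 53100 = -0.01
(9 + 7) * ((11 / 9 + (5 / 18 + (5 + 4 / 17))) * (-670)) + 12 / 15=-6137132 / 85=-72201.55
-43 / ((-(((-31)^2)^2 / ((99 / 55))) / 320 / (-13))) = -321984 / 923521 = -0.35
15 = 15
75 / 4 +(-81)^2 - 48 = 26127 / 4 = 6531.75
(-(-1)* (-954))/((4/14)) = -3339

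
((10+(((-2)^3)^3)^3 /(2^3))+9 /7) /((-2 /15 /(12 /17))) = 10569638970 /119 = 88820495.55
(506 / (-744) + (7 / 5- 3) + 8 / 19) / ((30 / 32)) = -262796 / 132525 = -1.98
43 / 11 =3.91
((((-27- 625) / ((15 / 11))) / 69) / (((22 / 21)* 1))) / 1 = -6.61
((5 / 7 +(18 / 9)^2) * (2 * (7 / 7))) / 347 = 66 / 2429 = 0.03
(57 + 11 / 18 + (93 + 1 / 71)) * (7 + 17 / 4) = 962495 / 568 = 1694.53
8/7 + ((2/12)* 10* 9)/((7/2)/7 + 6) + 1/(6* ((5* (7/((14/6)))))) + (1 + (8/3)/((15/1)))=37997/8190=4.64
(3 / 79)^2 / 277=9 / 1728757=0.00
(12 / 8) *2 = 3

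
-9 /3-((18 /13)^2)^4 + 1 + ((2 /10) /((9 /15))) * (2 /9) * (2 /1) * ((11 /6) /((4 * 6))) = -12288209163565 /792890260812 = -15.50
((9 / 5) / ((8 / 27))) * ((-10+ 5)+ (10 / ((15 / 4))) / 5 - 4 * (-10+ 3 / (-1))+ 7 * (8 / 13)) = 818829 / 2600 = 314.93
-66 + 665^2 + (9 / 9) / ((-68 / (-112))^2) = 127784735 / 289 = 442161.71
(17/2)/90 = 17/180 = 0.09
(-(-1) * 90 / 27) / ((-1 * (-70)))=1 / 21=0.05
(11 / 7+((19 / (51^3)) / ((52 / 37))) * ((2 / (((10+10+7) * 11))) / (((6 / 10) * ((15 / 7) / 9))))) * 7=11267675689 / 1024331022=11.00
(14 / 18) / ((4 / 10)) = 35 / 18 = 1.94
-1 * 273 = -273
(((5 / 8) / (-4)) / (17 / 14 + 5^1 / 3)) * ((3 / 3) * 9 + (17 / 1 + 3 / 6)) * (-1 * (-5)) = -7.19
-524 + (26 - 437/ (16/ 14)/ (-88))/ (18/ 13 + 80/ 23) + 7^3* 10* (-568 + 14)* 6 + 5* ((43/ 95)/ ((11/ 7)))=-20159176330647/ 1768064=-11401836.32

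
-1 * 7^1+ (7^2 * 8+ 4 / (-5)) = 1921 / 5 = 384.20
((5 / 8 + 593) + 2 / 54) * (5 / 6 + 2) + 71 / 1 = 2271943 / 1296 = 1753.04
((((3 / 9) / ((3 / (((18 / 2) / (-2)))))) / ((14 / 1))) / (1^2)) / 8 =-1 / 224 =-0.00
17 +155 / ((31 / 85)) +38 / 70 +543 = 34494 / 35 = 985.54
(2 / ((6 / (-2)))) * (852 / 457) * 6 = -7.46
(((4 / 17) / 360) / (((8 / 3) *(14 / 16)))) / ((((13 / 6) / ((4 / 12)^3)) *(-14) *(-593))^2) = 1 / 842064592553730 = 0.00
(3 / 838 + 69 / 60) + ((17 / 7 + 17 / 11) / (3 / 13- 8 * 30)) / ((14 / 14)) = 762277121 / 670425140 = 1.14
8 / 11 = 0.73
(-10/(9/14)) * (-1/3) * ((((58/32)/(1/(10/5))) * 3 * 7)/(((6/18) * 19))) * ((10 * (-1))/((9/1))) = -35525/513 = -69.25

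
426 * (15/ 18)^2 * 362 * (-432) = -46263600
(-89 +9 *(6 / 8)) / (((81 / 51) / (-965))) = 5397245 / 108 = 49974.49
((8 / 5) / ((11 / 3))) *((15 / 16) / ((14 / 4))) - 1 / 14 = 1 / 22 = 0.05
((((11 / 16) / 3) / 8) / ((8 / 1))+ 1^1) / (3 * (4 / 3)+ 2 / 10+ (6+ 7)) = 15415 / 264192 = 0.06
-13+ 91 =78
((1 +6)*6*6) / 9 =28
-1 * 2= -2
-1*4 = -4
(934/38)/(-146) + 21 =20.83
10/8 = 5/4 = 1.25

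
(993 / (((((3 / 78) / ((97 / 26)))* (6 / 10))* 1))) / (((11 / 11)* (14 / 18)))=1444815 / 7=206402.14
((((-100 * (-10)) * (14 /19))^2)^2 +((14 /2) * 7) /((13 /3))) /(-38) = -499408000019157187 /64378574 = -7757363498.28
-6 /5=-1.20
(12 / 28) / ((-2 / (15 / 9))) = -5 / 14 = -0.36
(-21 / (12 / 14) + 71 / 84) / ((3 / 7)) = -1987 / 36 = -55.19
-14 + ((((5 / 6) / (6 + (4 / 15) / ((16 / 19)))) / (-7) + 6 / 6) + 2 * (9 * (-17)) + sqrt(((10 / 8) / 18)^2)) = -60924439 / 191016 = -318.95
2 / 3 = 0.67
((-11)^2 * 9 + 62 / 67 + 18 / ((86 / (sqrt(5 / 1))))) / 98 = 9 * sqrt(5) / 4214 + 73025 / 6566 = 11.13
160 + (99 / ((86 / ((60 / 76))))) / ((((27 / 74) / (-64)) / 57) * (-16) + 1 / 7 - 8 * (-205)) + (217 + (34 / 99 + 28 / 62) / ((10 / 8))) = 377.64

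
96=96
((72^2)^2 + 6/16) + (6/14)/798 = 200156482285/7448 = 26873856.38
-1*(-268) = 268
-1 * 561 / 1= -561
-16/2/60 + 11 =163/15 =10.87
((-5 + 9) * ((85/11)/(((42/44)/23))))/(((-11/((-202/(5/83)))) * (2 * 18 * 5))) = 13111012/10395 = 1261.28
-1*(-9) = 9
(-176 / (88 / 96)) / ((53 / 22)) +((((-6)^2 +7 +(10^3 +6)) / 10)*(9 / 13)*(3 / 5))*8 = 4631676 / 17225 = 268.89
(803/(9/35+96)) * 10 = 281050/3369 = 83.42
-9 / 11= -0.82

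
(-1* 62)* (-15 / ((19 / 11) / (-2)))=-20460 / 19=-1076.84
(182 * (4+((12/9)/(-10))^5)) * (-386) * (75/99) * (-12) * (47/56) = 716374677928/334125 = 2144031.96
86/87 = 0.99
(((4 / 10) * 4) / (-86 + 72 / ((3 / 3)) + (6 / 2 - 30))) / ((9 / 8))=-0.03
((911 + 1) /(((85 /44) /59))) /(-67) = -2367552 /5695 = -415.72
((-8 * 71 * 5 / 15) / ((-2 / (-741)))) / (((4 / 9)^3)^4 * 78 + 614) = -3301977854178198 / 28902174003697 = -114.25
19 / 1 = 19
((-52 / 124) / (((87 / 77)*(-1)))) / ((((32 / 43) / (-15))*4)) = -215215 / 115072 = -1.87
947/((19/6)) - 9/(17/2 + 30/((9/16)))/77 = 162316668/542773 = 299.05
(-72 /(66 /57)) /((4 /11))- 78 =-249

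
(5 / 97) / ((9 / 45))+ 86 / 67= 10017 / 6499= 1.54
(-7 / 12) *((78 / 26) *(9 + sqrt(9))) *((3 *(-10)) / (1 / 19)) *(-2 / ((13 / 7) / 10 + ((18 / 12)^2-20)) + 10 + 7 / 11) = 128680.27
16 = 16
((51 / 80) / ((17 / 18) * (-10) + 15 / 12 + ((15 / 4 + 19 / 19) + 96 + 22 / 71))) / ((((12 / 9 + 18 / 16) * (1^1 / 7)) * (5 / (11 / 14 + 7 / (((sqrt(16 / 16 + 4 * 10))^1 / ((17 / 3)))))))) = 1075437 / 350111900 + 27146637 * sqrt(41) / 7177293950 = 0.03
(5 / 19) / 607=5 / 11533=0.00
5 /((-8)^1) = -5 /8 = -0.62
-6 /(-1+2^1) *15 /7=-90 /7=-12.86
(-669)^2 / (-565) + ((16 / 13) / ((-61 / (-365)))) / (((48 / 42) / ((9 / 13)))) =-4587921999 / 5824585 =-787.68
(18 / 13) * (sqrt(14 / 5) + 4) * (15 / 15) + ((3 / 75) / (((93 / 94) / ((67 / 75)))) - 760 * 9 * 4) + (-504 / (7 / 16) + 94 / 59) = -3812396598184 / 133745625 + 18 * sqrt(70) / 65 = -28502.52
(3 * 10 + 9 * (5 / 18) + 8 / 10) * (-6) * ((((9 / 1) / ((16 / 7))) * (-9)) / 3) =188811 / 80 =2360.14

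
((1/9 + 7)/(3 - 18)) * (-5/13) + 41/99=2303/3861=0.60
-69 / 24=-23 / 8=-2.88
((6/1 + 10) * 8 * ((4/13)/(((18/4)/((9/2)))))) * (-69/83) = -35328/1079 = -32.74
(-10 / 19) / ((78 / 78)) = -10 / 19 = -0.53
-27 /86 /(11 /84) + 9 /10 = -7083 /4730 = -1.50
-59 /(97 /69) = -4071 /97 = -41.97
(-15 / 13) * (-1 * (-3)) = -3.46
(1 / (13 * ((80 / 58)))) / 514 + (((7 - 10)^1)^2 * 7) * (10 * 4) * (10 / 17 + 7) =86887382893 / 4543760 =19122.35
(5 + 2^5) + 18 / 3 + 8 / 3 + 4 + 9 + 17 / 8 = 1459 / 24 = 60.79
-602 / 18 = -301 / 9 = -33.44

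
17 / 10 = 1.70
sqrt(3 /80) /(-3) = -sqrt(15) /60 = -0.06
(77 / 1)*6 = 462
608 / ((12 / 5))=760 / 3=253.33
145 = 145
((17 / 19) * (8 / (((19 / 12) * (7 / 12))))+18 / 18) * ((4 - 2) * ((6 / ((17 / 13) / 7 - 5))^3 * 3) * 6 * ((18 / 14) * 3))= -2353.57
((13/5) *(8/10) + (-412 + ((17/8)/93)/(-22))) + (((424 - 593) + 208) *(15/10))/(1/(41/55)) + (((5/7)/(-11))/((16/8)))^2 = -80793091111/220558800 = -366.31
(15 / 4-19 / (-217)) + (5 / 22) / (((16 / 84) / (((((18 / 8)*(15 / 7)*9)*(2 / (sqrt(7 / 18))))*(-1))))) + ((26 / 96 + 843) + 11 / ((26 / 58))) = 118027957 / 135408-54675*sqrt(14) / 1232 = 705.60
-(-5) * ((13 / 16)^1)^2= 845 / 256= 3.30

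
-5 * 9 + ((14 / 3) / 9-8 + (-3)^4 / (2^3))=-9149 / 216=-42.36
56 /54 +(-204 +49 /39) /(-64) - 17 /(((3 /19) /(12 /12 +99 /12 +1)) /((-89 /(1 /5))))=11032043179 /22464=491098.79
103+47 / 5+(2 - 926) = -4058 / 5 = -811.60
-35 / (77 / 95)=-475 / 11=-43.18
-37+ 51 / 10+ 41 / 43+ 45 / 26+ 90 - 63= -6193 / 2795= -2.22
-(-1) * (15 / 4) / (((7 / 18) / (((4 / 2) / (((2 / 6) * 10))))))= 81 / 14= 5.79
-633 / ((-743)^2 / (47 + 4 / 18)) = -0.05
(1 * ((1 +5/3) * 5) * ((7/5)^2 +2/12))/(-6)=-638/135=-4.73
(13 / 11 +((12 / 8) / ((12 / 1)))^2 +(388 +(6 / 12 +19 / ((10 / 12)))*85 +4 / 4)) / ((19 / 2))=1668971 / 6688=249.55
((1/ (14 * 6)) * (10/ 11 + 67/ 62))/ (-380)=-1357/ 21769440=-0.00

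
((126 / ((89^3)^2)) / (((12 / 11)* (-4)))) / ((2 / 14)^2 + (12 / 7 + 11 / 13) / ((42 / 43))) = -441441 / 20072080379332868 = -0.00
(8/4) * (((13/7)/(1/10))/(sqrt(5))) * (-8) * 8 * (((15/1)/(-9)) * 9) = 49920 * sqrt(5)/7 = 15946.36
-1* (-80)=80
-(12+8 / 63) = -764 / 63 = -12.13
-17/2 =-8.50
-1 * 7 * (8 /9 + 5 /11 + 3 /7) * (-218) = 267704 /99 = 2704.08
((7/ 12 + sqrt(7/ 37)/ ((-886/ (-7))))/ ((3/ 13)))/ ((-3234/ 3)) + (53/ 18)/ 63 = 2215/ 49896 -13*sqrt(259)/ 15145284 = 0.04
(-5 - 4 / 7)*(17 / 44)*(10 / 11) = -3315 / 1694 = -1.96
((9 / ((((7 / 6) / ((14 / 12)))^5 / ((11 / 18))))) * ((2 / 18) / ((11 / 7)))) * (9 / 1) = 7 / 2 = 3.50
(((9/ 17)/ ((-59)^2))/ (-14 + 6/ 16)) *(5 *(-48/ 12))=1440/ 6450293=0.00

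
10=10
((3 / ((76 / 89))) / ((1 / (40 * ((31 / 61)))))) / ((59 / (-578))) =-47841060 / 68381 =-699.63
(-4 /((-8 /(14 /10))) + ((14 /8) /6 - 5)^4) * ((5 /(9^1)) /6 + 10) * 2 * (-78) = -1156835995757 /1492992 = -774844.07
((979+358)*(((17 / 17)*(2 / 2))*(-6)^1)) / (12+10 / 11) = -44121 / 71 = -621.42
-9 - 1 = -10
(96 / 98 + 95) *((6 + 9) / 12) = 23515 / 196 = 119.97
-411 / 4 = -102.75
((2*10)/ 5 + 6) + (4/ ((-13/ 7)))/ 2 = 116/ 13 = 8.92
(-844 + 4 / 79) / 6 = -11112 / 79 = -140.66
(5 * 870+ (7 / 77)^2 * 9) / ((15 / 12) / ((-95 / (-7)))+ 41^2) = 40003284 / 15459323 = 2.59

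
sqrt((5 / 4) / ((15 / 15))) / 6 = sqrt(5) / 12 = 0.19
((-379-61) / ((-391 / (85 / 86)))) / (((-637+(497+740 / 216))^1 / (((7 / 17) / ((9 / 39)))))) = -72072 / 4959835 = -0.01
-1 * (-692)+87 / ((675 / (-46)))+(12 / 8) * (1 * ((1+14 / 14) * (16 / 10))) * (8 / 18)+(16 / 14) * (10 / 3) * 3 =1101922 / 1575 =699.63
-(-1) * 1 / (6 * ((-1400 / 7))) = -1 / 1200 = -0.00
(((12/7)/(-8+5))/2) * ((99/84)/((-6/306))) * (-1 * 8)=-6732/49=-137.39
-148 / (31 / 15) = -2220 / 31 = -71.61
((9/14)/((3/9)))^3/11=19683/30184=0.65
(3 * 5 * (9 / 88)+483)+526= 88927 / 88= 1010.53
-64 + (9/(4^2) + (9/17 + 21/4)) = -15683/272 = -57.66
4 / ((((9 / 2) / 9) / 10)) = 80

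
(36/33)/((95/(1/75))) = 4/26125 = 0.00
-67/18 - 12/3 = -139/18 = -7.72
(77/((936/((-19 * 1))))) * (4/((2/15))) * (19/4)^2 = -2640715/2496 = -1057.98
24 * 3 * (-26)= -1872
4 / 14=0.29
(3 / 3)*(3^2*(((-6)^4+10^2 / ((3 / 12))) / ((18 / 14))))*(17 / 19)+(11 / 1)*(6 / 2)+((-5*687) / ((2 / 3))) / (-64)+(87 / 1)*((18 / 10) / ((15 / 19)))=664798363 / 60800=10934.18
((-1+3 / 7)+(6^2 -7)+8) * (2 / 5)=102 / 7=14.57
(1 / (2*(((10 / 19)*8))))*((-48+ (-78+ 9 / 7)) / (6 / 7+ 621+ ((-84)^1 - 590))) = 0.28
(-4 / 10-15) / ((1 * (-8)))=77 / 40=1.92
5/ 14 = 0.36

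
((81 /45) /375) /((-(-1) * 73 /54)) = 162 /45625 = 0.00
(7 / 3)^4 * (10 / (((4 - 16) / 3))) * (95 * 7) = -7983325 / 162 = -49279.78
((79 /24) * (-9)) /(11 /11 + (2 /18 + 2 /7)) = -14931 /704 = -21.21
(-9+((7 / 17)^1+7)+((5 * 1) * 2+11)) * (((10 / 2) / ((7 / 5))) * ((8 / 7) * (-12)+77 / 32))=-614625 / 784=-783.96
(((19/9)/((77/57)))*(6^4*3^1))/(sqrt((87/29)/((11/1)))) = 155952*sqrt(33)/77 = 11634.75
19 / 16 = 1.19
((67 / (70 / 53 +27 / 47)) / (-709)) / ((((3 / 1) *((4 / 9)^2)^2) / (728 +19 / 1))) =-272657793033 / 856880384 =-318.20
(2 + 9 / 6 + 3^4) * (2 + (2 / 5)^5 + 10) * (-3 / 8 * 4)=-4757181 / 3125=-1522.30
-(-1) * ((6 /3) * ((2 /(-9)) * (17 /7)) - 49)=-3155 /63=-50.08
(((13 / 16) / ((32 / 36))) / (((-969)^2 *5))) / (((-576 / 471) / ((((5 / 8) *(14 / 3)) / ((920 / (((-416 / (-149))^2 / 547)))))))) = -2414503 / 335695270705332480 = -0.00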